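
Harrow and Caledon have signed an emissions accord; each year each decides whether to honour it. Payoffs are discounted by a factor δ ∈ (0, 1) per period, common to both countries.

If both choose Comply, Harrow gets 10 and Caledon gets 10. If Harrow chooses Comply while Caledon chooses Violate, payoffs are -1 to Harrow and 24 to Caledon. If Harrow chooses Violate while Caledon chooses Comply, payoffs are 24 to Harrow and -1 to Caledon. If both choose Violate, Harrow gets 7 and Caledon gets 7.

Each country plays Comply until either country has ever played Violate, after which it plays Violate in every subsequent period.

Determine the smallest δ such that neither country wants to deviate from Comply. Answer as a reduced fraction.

10/(1−δ) ≥ 24 + 7δ/(1−δ)
10 ≥ 24 − 17δ
δ ≥ 14/17.

14/17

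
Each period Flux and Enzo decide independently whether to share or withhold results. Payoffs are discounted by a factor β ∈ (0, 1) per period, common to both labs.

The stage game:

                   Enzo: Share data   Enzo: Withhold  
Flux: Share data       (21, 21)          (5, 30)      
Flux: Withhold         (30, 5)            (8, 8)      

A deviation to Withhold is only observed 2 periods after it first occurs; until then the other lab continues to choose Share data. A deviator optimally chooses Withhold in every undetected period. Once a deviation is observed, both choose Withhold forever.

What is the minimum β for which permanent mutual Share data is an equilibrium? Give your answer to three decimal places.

A deviator earns 30 for 2 periods, then 8 forever; cooperating earns 21 forever. Multiplying the IC by (1−β):
21 ≥ 30(1−β^2) + 8β^2, so 22·β^2 ≥ 9 and β^2 ≥ 9/22.
β ≥ (9/22)^(1/2) ≈ 0.640.

0.640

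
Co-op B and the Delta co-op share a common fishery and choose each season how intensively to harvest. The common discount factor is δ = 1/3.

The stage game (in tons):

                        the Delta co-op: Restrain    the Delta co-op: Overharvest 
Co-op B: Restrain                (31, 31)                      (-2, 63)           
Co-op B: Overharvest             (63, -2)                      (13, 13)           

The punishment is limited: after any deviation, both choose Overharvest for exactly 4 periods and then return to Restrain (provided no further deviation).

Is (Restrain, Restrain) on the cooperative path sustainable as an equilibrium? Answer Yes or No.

A one-shot deviation gives 63 now, then 13 for 4 periods, then back to 31.
Gain from deviating: (63−31) today; loss: (31−13) in each of the next 4 periods.
No-deviation condition: (31−13)(δ+…+δ^4) ≥ 63−31, i.e. δ+…+δ^4 ≥ 16/9.
At δ = 1/3: δ+…+δ^4 = 0.4938 < 1.7778.
So cooperation is not sustainable.

No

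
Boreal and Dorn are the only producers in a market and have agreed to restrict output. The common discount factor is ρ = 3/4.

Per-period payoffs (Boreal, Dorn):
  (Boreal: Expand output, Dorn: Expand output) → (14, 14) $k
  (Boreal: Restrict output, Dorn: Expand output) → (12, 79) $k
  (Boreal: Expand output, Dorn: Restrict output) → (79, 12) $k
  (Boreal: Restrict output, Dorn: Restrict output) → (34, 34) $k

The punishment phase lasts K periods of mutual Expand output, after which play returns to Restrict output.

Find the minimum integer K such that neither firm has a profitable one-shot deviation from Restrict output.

5

IC: ρ(1−ρ^K)/(1−ρ) ≥ (79−34)/(34−14) = 9/4.
With ρ = 3/4: need 1 − ρ^K ≥ 9/4·(1−3/4)/(3/4), i.e. ρ^K ≤ 0.2500.
Since (3/4)^4 = 0.3164 and (3/4)^5 = 0.2373, the smallest such K is 5.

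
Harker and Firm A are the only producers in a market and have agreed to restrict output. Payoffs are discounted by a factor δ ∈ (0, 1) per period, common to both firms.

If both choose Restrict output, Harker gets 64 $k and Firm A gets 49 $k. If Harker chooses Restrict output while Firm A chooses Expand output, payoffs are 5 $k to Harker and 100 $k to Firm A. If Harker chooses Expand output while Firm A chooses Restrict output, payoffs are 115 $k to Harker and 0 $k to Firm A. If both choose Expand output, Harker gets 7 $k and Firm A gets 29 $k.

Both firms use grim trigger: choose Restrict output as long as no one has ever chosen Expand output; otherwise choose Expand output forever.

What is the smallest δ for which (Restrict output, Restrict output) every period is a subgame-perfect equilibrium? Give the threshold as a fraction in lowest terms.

51/71

Harker's threshold: (115−64)/(115−7) = 17/36.
Firm A's threshold: (100−49)/(100−29) = 51/71.
17/36 < 51/71, so Firm A binds and δ* = 51/71.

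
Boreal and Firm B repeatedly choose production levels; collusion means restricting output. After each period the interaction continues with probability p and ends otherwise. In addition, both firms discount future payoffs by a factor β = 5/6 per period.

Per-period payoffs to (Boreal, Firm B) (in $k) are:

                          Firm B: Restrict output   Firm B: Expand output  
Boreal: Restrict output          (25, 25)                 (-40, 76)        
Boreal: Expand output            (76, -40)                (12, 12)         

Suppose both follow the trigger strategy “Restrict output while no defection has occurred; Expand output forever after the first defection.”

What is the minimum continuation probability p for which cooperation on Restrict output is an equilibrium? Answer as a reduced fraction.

153/160

Expected continuation weight on next period's payoff is β·p = 5/6·p, which plays the role of the discount factor.
Cooperation requires 5/6·p ≥ (76−25)/(76−12) = 51/64, hence p ≥ 153/160.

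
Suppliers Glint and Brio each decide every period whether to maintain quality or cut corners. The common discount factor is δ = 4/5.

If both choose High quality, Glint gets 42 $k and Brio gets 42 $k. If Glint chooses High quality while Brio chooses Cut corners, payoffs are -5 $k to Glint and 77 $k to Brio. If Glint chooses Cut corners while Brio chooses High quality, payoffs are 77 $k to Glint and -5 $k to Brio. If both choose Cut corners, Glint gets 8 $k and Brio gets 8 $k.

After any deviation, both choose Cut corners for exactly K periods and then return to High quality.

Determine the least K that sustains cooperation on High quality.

No profitable deviation requires (42−8)(δ+…+δ^K) ≥ 77−42, i.e. δ+…+δ^K ≥ 35/34 ≈ 1.0294.
With δ = 4/5, the partial sums are K=1: 0.8000, K=2: 1.4400.
K = 2 is the first length at which the sum reaches 1.0294.

2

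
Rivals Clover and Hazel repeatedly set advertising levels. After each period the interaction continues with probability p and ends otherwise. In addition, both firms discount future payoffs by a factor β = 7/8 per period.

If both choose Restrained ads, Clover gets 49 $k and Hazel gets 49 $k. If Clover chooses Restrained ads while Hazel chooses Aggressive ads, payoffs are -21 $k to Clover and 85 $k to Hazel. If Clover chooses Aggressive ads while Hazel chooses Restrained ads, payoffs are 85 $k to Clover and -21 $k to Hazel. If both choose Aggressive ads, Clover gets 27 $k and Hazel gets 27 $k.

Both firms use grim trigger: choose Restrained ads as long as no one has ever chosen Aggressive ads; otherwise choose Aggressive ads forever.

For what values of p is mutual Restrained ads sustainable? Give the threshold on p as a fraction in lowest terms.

Expected continuation weight on next period's payoff is β·p = 7/8·p, which plays the role of the discount factor.
Cooperation requires 7/8·p ≥ (85−49)/(85−27) = 18/29, hence p ≥ 144/203.

144/203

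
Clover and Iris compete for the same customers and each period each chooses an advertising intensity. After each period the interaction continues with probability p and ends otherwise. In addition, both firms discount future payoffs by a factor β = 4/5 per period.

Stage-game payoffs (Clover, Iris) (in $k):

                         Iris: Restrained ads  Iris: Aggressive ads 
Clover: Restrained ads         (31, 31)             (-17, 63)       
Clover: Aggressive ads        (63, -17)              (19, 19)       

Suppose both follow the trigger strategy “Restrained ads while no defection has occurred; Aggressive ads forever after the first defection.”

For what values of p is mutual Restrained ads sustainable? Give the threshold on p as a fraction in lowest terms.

10/11

With continuation probability p and discount β, the effective per-period discount factor is βp.
Grim-trigger IC: βp ≥ (63−31)/(63−19) = 8/11.
So p ≥ (8/11)/(4/5) = 10/11.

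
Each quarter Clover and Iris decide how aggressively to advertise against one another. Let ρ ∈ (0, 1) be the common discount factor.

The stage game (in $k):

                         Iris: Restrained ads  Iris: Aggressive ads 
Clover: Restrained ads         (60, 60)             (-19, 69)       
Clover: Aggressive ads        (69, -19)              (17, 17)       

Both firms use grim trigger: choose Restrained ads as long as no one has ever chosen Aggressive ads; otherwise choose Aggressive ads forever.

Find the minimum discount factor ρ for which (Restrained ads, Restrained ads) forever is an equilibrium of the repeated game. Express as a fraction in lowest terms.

One-period gain from deviating is 69 − 60 = 9. The loss is 60 − 17 = 43 in every subsequent period, with present value 43·ρ/(1−ρ).
Deviation is unprofitable when 43·ρ/(1−ρ) ≥ 9, i.e. ρ/(1−ρ) ≥ 9/43.
Equivalently ρ ≥ 9/(9+43) = 9/52.

9/52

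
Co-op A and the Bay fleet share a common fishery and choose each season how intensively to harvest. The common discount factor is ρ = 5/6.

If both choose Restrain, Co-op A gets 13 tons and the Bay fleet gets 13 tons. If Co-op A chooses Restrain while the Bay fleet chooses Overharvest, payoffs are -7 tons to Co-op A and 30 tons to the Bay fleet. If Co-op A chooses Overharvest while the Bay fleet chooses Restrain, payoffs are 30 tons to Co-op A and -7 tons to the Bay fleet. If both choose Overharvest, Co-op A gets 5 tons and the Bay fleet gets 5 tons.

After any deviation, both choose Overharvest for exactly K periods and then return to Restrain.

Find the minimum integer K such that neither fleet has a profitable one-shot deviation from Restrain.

Need Σ_{k=1}^{K} ρ^k ≥ (30−13)/(13−5) = 2.1250 at ρ = 5/6.
At K = 3 the sum is 2.1065 < 2.1250; at K = 4 it is 2.5887 ≥ 2.1250.
So the minimum punishment length is K = 4.

4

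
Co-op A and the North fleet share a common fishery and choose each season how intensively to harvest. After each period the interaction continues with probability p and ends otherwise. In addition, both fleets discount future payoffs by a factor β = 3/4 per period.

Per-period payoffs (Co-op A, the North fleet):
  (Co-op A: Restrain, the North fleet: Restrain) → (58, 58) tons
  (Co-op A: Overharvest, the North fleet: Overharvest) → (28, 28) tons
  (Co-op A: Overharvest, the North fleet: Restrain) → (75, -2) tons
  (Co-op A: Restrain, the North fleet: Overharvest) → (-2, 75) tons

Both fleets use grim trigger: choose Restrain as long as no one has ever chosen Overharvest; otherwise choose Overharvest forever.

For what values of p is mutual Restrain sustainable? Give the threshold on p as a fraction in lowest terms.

With continuation probability p and discount β, the effective per-period discount factor is βp.
Grim-trigger IC: βp ≥ (75−58)/(75−28) = 17/47.
So p ≥ (17/47)/(3/4) = 68/141.

68/141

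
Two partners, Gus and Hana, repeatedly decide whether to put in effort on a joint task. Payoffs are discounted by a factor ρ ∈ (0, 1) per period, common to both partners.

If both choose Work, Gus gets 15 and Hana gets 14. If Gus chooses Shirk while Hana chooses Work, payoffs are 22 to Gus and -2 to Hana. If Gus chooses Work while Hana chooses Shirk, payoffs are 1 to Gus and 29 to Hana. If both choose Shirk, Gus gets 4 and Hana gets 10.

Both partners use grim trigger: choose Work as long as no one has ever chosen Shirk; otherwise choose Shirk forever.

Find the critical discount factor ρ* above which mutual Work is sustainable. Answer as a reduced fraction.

15/19

Gus: cooperation gives 15 each period; deviation gives 22 once then 4 forever.
  15/(1−ρ) ≥ 22 + 4ρ/(1−ρ) ⇒ ρ ≥ 7/18.
Hana: cooperation gives 14 each period; deviation gives 29 once then 10 forever.
  ρ ≥ 15/19.
Both must hold, so the binding constraint is Hana's: ρ ≥ 15/19.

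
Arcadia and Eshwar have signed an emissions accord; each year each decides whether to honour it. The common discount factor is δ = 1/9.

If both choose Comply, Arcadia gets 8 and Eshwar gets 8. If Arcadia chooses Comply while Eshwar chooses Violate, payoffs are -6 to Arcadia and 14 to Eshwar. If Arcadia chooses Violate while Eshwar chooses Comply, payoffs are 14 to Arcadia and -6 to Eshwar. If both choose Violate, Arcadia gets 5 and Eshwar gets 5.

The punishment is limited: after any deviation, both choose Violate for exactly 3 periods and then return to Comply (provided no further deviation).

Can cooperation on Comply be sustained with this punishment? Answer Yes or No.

IC: δ+…+δ^3 ≥ (14−8)/(8−5) = 2.
At δ = 1/9: partial sum = 0.1248 < 2.0000. Cooperation not sustainable.

No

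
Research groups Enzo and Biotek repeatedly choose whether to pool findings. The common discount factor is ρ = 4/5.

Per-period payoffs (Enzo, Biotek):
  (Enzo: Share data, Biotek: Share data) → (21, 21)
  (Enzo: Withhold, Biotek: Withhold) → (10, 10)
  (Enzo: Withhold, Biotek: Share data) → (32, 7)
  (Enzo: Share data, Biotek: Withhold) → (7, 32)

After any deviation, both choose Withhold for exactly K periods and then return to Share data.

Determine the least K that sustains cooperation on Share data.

2

IC: ρ(1−ρ^K)/(1−ρ) ≥ (32−21)/(21−10) = 1.
With ρ = 4/5: need 1 − ρ^K ≥ 1·(1−4/5)/(4/5), i.e. ρ^K ≤ 0.7500.
Since (4/5)^1 = 0.8000 and (4/5)^2 = 0.6400, the smallest such K is 2.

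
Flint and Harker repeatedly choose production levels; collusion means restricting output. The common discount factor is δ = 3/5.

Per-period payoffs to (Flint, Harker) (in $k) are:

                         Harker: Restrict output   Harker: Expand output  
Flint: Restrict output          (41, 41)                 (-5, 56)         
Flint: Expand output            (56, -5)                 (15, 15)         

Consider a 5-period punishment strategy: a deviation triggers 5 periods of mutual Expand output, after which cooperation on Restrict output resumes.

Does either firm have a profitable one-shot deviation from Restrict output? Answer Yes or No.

IC: δ+…+δ^5 ≥ (56−41)/(41−15) = 15/26.
At δ = 3/5: partial sum = 1.3834 ≥ 0.5769. Cooperation sustainable.

No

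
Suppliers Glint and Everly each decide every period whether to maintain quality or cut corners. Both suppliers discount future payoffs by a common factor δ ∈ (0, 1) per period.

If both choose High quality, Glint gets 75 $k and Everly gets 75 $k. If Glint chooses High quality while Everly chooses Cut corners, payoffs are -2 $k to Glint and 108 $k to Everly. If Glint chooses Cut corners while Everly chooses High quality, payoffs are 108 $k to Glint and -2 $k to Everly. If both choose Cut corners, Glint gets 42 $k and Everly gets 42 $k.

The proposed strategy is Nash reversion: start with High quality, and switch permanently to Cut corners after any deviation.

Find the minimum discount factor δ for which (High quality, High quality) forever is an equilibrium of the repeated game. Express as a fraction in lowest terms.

1/2

Cooperation forever yields 75 each period: 75/(1−δ).
Deviating yields 108 once, then 42 forever: 108 + 42δ/(1−δ).
No profitable deviation requires 75/(1−δ) ≥ 108 + 42δ/(1−δ).
Multiplying by (1−δ): 75 ≥ 108(1−δ) + 42δ = 108 − 66δ.
So 66δ ≥ 33, i.e. δ ≥ 33/66 = 1/2.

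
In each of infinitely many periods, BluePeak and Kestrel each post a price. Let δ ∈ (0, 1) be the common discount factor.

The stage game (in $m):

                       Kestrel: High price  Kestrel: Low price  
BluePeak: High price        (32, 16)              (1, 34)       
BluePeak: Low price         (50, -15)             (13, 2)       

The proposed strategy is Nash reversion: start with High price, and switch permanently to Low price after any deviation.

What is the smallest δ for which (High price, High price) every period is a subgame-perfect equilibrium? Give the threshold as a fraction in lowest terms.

9/16

BluePeak: cooperation gives 32 each period; deviation gives 50 once then 13 forever.
  32/(1−δ) ≥ 50 + 13δ/(1−δ) ⇒ δ ≥ 18/37.
Kestrel: cooperation gives 16 each period; deviation gives 34 once then 2 forever.
  δ ≥ 18/32 = 9/16.
Both must hold, so the binding constraint is Kestrel's: δ ≥ 9/16.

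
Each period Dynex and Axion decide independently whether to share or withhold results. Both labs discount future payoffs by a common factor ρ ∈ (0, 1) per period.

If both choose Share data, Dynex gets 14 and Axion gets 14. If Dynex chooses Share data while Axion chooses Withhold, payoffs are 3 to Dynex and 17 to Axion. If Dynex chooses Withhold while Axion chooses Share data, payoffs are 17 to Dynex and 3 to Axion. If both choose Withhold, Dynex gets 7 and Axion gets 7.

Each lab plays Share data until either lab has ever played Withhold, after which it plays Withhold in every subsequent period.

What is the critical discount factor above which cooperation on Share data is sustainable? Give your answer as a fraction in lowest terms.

3/10

Cooperation forever yields 14 each period: 14/(1−ρ).
Deviating yields 17 once, then 7 forever: 17 + 7ρ/(1−ρ).
No profitable deviation requires 14/(1−ρ) ≥ 17 + 7ρ/(1−ρ).
Multiplying by (1−ρ): 14 ≥ 17(1−ρ) + 7ρ = 17 − 10ρ.
So 10ρ ≥ 3, i.e. ρ ≥ 3/10.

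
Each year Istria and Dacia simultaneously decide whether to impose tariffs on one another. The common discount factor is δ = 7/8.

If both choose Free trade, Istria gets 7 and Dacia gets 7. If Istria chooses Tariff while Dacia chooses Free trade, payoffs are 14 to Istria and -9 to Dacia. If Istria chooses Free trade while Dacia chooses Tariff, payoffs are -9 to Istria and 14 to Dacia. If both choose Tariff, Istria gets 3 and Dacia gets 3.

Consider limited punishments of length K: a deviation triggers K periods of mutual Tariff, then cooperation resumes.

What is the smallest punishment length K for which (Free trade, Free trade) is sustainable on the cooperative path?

3

Need Σ_{k=1}^{K} δ^k ≥ (14−7)/(7−3) = 1.7500 at δ = 7/8.
At K = 2 the sum is 1.6406 < 1.7500; at K = 3 it is 2.3105 ≥ 1.7500.
So the minimum punishment length is K = 3.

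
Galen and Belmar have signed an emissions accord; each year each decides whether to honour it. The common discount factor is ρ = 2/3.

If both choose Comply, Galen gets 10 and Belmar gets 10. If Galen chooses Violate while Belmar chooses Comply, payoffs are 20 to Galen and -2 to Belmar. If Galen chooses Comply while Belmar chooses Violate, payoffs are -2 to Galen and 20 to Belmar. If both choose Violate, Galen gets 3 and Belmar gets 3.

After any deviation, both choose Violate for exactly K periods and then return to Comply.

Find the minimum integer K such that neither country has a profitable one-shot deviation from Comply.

4

IC: ρ(1−ρ^K)/(1−ρ) ≥ (20−10)/(10−3) = 10/7.
With ρ = 2/3: need 1 − ρ^K ≥ 10/7·(1−2/3)/(2/3), i.e. ρ^K ≤ 0.2857.
Since (2/3)^3 = 0.2963 and (2/3)^4 = 0.1975, the smallest such K is 4.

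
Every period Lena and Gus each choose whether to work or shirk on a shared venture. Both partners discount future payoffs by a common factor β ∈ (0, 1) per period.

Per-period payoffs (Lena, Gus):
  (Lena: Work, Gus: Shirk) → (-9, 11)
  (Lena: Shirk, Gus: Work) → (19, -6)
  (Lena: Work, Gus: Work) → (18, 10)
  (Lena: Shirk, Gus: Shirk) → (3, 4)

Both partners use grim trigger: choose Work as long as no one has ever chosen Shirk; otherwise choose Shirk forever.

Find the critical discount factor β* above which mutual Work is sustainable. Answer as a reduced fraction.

Lena: cooperation gives 18 each period; deviation gives 19 once then 3 forever.
  18/(1−β) ≥ 19 + 3β/(1−β) ⇒ β ≥ 1/16.
Gus: cooperation gives 10 each period; deviation gives 11 once then 4 forever.
  β ≥ 1/7.
Both must hold, so the binding constraint is Gus's: β ≥ 1/7.

1/7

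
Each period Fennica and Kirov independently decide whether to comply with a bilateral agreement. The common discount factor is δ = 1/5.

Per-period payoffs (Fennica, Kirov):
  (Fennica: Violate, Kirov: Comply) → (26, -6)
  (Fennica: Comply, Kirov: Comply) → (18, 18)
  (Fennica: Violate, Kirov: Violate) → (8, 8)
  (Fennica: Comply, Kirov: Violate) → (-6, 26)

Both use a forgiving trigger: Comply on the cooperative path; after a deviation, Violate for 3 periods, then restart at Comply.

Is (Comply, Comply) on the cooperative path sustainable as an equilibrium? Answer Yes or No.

No

Comparing payoff streams over the 4 periods until play realigns: cooperate → 18(1+δ+…+δ^3); deviate → 26 + 8(δ+…+δ^3).
Cooperation is sustained iff (18−8)(δ+…+δ^3) ≥ 26−18.
δ+…+δ^3 = 1/5·(1−(1/5)^3)/(1−1/5) = 0.2480, and (26−18)/(18−8) = 0.8000.
0.2480 < 0.8000, so cooperation is not sustainable.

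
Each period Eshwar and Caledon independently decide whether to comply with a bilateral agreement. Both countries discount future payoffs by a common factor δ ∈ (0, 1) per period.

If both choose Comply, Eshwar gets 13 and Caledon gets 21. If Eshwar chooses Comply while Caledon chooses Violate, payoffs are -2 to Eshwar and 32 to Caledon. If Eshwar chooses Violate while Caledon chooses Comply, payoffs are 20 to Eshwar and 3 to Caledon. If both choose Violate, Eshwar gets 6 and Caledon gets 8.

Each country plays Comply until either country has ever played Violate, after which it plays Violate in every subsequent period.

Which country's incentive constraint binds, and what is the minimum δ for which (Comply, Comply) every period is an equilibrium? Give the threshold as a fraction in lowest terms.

Eshwar; δ ≥ 1/2

Eshwar's threshold: (20−13)/(20−6) = 1/2.
Caledon's threshold: (32−21)/(32−8) = 11/24.
1/2 > 11/24, so Eshwar binds and δ* = 1/2.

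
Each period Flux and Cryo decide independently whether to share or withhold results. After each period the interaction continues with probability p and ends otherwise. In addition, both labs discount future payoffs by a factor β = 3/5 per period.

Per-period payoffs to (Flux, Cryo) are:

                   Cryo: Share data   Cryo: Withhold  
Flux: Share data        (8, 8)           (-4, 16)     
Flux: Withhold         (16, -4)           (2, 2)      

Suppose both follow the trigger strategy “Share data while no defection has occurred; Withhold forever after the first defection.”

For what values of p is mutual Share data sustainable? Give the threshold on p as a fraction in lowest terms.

Expected continuation weight on next period's payoff is β·p = 3/5·p, which plays the role of the discount factor.
Cooperation requires 3/5·p ≥ (16−8)/(16−2) = 4/7, hence p ≥ 20/21.

20/21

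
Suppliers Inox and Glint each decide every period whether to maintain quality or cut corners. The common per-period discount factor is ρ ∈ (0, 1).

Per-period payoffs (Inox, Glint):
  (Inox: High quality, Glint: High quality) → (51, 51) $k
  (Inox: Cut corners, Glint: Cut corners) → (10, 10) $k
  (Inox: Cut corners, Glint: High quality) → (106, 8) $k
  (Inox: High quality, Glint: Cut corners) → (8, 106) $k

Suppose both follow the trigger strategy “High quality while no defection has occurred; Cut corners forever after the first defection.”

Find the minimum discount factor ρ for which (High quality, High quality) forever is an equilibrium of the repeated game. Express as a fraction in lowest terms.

55/96

One-period gain from deviating is 106 − 51 = 55. The loss is 51 − 10 = 41 in every subsequent period, with present value 41·ρ/(1−ρ).
Deviation is unprofitable when 41·ρ/(1−ρ) ≥ 55, i.e. ρ/(1−ρ) ≥ 55/41.
Equivalently ρ ≥ 55/(55+41) = 55/96.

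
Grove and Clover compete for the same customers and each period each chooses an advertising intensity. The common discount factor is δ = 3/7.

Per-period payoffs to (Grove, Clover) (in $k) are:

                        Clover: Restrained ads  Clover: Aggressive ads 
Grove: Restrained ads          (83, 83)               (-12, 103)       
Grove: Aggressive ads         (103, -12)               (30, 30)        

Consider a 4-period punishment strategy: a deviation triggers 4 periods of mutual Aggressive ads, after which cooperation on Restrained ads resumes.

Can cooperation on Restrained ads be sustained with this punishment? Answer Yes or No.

IC: δ+…+δ^4 ≥ (103−83)/(83−30) = 20/53.
At δ = 3/7: partial sum = 0.7247 ≥ 0.3774. Cooperation sustainable.

Yes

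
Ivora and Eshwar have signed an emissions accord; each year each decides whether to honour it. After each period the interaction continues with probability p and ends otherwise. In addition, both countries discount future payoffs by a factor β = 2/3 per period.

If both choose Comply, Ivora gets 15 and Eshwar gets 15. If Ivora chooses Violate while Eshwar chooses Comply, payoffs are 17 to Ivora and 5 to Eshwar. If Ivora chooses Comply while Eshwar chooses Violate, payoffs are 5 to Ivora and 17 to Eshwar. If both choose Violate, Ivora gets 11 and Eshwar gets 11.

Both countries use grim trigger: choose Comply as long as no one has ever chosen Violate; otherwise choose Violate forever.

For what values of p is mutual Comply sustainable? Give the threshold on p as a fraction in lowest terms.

1/2

Expected continuation weight on next period's payoff is β·p = 2/3·p, which plays the role of the discount factor.
Cooperation requires 2/3·p ≥ (17−15)/(17−11) = 1/3, hence p ≥ 1/2.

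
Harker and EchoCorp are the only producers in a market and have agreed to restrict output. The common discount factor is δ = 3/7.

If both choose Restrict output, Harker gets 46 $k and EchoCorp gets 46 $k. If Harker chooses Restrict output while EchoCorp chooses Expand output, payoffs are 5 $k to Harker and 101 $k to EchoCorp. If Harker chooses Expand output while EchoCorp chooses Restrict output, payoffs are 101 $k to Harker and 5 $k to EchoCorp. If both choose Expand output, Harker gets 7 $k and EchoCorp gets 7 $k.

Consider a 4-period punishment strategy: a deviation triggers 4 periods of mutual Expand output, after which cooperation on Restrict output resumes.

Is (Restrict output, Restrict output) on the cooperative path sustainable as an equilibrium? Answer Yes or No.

A one-shot deviation gives 101 now, then 7 for 4 periods, then back to 46.
Gain from deviating: (101−46) today; loss: (46−7) in each of the next 4 periods.
No-deviation condition: (46−7)(δ+…+δ^4) ≥ 101−46, i.e. δ+…+δ^4 ≥ 55/39.
At δ = 3/7: δ+…+δ^4 = 0.7247 < 1.4103.
So cooperation is not sustainable.

No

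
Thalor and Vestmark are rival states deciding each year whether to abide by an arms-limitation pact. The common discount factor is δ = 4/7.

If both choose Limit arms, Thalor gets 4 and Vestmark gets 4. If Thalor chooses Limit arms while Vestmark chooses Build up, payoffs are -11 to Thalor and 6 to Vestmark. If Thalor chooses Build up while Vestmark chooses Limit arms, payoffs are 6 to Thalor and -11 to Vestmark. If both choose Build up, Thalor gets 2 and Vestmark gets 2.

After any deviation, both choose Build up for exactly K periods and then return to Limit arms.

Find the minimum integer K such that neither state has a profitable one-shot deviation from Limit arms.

3

IC: δ(1−δ^K)/(1−δ) ≥ (6−4)/(4−2) = 1.
With δ = 4/7: need 1 − δ^K ≥ 1·(1−4/7)/(4/7), i.e. δ^K ≤ 0.2500.
Since (4/7)^2 = 0.3265 and (4/7)^3 = 0.1866, the smallest such K is 3.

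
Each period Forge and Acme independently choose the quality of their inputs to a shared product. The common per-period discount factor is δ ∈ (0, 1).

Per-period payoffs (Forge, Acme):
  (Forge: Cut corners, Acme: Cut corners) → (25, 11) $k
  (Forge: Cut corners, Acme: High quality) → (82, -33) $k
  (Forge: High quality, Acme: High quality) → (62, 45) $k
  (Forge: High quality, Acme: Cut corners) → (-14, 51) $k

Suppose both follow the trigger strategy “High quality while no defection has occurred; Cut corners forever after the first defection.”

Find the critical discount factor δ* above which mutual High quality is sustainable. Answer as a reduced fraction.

Forge's threshold: (82−62)/(82−25) = 20/57.
Acme's threshold: (51−45)/(51−11) = 3/20.
20/57 > 3/20, so Forge binds and δ* = 20/57.

20/57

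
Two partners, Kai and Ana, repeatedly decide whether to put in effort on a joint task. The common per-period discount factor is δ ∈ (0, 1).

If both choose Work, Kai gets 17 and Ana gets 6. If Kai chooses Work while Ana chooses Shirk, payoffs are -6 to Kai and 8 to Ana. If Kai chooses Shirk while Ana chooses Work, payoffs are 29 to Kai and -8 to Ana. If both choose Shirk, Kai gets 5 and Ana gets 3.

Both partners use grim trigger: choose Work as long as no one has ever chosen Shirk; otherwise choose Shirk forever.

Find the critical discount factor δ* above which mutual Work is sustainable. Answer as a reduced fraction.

1/2

For Kai: deviation gain 29−17 = 12, per-period punishment loss 17−5 = 12. IC gives δ ≥ 12/24 = 1/2.
For Ana: gain 2, loss 3 per period, so δ ≥ 2/5.
The tighter constraint is Kai's, so cooperation needs δ ≥ 1/2.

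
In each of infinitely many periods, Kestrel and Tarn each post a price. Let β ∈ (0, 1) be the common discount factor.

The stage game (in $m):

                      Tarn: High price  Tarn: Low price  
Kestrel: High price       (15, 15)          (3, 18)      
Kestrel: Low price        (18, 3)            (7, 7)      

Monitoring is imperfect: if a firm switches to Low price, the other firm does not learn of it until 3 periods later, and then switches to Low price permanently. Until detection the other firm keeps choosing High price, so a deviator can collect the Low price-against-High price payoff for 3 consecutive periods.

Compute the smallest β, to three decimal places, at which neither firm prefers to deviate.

0.648

The best deviation is to choose Low price for all 3 undetected periods, earning 18 each, then 7 forever once detected.
Deviation value: 18(1−β^3)/(1−β) + 7β^3/(1−β); cooperation value: 15/(1−β).
IC: 15 ≥ 18(1−β^3) + 7β^3 = 18 − 11β^3.
So β^3 ≥ 3/11, giving β ≥ (3/11)^(1/3) ≈ 0.648.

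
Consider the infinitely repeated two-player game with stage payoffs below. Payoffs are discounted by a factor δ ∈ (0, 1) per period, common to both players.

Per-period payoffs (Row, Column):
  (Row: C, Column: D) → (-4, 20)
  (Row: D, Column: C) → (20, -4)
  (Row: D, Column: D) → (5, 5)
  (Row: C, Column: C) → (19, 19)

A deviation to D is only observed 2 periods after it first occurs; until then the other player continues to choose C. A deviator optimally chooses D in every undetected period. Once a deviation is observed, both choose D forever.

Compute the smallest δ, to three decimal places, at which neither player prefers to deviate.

0.258

Deviating for the 2 undetected periods gains 20−19 = 1 per period over cooperation, then loses 19−5 = 14 per period forever once punishment starts.
Gain: 1(1 + δ + … + δ^1); loss: 14·δ^2/(1−δ).
No profitable deviation ⇔ 1(1−δ^2) ≤ 14·δ^2, i.e. δ^2 ≥ 1/(1+14) = 1/15.
Hence δ ≥ (1/15)^(1/2) ≈ 0.258.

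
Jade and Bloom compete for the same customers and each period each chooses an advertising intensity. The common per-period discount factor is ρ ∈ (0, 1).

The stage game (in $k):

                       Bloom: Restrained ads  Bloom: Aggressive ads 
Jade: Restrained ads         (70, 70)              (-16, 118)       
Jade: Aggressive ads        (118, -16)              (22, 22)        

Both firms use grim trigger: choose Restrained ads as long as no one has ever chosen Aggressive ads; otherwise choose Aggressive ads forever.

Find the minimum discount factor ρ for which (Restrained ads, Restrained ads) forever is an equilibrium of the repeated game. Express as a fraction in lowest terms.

1/2

Under grim trigger the critical discount factor is (T−C)/(T−P) with T = 118, C = 70, P = 22.
ρ* = (118−70)/(118−22) = 48/96 = 1/2.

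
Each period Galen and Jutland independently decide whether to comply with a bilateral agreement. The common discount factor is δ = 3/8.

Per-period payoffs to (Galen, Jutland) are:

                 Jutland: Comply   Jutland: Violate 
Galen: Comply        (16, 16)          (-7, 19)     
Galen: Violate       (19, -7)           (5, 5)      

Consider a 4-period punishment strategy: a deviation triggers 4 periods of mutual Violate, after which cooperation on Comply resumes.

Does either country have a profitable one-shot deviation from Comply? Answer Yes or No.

Comparing payoff streams over the 5 periods until play realigns: cooperate → 16(1+δ+…+δ^4); deviate → 19 + 5(δ+…+δ^4).
Cooperation is sustained iff (16−5)(δ+…+δ^4) ≥ 19−16.
δ+…+δ^4 = 3/8·(1−(3/8)^4)/(1−3/8) = 0.5881, and (19−16)/(16−5) = 0.2727.
0.5881 ≥ 0.2727, so cooperation is sustainable.

No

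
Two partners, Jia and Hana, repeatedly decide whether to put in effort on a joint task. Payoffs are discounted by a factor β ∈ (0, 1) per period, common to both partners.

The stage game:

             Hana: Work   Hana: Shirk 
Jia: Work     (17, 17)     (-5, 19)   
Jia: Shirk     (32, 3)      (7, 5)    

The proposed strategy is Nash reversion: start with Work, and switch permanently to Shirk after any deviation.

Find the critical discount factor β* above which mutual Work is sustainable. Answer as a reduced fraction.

Jia's threshold: (32−17)/(32−7) = 3/5.
Hana's threshold: (19−17)/(19−5) = 1/7.
3/5 > 1/7, so Jia binds and β* = 3/5.

3/5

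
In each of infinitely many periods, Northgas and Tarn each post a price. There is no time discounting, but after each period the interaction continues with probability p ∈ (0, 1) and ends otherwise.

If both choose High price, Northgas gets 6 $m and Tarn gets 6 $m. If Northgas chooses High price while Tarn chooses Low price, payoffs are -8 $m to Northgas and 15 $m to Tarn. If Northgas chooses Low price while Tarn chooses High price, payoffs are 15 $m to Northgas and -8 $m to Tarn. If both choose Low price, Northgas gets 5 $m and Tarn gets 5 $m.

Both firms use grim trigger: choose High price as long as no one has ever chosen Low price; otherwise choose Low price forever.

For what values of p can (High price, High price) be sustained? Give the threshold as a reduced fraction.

Expected cooperation value is 6 + p·6 + p²·6 + … = 6/(1−p); deviation gives 15 + p·5/(1−p).
6 ≥ 15(1−p) + 5p ⇒ 10p ≥ 9 ⇒ p ≥ 9/10.

9/10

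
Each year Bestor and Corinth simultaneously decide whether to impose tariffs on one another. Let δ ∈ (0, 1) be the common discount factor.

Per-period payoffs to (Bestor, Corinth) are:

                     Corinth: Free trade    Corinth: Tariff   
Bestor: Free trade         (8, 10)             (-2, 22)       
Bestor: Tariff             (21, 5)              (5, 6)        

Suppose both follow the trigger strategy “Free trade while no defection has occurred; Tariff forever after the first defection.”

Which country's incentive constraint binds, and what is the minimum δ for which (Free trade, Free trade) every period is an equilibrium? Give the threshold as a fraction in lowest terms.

Bestor; δ ≥ 13/16

Bestor: cooperation gives 8 each period; deviation gives 21 once then 5 forever.
  8/(1−δ) ≥ 21 + 5δ/(1−δ) ⇒ δ ≥ 13/16.
Corinth: cooperation gives 10 each period; deviation gives 22 once then 6 forever.
  δ ≥ 12/16 = 3/4.
Both must hold, so the binding constraint is Bestor's: δ ≥ 13/16.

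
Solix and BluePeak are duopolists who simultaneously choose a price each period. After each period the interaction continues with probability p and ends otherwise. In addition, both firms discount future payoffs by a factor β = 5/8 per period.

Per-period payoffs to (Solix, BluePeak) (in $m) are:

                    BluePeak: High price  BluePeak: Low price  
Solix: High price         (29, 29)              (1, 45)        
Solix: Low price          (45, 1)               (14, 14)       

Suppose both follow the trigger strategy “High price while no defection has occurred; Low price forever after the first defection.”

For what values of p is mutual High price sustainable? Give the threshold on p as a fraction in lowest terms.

128/155

Expected continuation weight on next period's payoff is β·p = 5/8·p, which plays the role of the discount factor.
Cooperation requires 5/8·p ≥ (45−29)/(45−14) = 16/31, hence p ≥ 128/155.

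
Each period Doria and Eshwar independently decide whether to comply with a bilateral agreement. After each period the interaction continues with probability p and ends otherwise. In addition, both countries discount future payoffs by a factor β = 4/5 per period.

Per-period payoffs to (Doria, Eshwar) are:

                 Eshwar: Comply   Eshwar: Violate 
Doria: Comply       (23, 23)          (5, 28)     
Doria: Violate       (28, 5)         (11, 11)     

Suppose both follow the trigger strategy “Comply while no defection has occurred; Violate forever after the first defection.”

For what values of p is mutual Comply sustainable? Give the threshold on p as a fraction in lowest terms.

25/68

Expected continuation weight on next period's payoff is β·p = 4/5·p, which plays the role of the discount factor.
Cooperation requires 4/5·p ≥ (28−23)/(28−11) = 5/17, hence p ≥ 25/68.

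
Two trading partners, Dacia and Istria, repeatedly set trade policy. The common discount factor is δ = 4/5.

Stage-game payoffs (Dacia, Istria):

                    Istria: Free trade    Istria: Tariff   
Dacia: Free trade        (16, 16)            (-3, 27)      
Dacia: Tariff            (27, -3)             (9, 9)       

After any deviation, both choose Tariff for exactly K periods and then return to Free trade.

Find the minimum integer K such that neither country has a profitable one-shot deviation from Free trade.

Need Σ_{k=1}^{K} δ^k ≥ (27−16)/(16−9) = 1.5714 at δ = 4/5.
At K = 2 the sum is 1.4400 < 1.5714; at K = 3 it is 1.9520 ≥ 1.5714.
So the minimum punishment length is K = 3.

3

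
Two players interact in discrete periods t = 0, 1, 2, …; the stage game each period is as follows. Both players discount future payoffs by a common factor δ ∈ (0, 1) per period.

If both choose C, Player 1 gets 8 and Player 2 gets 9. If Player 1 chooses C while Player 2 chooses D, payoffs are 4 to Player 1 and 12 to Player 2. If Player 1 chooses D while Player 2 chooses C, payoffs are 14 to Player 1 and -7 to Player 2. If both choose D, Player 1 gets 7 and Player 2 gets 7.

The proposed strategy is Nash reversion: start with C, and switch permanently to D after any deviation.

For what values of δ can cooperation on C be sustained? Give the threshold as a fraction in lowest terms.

6/7

Player 1: cooperation gives 8 each period; deviation gives 14 once then 7 forever.
  8/(1−δ) ≥ 14 + 7δ/(1−δ) ⇒ δ ≥ 6/7.
Player 2: cooperation gives 9 each period; deviation gives 12 once then 7 forever.
  δ ≥ 3/5.
Both must hold, so the binding constraint is Player 1's: δ ≥ 6/7.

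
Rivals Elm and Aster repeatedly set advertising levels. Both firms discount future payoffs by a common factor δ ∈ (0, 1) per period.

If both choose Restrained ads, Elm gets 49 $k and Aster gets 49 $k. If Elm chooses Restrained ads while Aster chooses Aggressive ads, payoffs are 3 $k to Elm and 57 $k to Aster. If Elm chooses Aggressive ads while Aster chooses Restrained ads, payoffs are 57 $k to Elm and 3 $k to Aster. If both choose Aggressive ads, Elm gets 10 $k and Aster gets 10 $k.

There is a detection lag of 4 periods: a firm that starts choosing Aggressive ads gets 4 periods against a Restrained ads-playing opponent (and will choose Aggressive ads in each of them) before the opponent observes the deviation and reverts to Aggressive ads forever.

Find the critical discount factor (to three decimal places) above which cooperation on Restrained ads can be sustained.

Deviating for the 4 undetected periods gains 57−49 = 8 per period over cooperation, then loses 49−10 = 39 per period forever once punishment starts.
Gain: 8(1 + δ + … + δ^3); loss: 39·δ^4/(1−δ).
No profitable deviation ⇔ 8(1−δ^4) ≤ 39·δ^4, i.e. δ^4 ≥ 8/(8+39) = 8/47.
Hence δ ≥ (8/47)^(1/4) ≈ 0.642.

0.642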